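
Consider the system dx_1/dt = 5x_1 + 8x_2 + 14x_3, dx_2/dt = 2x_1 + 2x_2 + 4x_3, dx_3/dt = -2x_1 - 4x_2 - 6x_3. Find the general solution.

Coefficient matrix A = [[5, 8, 14], [2, 2, 4], [-2, -4, -6]].
det(A - λI) = 0 gives eigenvalues λ = 1, 2, -2.
For λ=1: eigenvector (-3,-2,2).
For λ=2: eigenvector (2,1,-1).
For λ=-2: eigenvector (-2,0,1).
General solution: C_1e^(t)(-3,-2,2) + C_2e^(2t)(2,1,-1) + C_3e^(-2t)(-2,0,1).

x_1(t) = -3C_1e^(t) + 2C_2e^(2t) - 2C_3e^(-2t), x_2(t) = -2C_1e^(t) + C_2e^(2t), x_3(t) = 2C_1e^(t) - C_2e^(2t) + C_3e^(-2t)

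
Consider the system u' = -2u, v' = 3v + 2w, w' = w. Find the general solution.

Coefficient matrix A = [[-2, 0, 0], [0, 3, 2], [0, 0, 1]].
det(A - λI) = 0 gives eigenvalues λ = -2, 1, 3.
For λ=-2: eigenvector (1,0,0).
For λ=1: eigenvector (0,-1,1).
For λ=3: eigenvector (0,1,0).
General solution: c_1e^(-2t)(1,0,0) + c_2e^(t)(0,-1,1) + c_3e^(3t)(0,1,0).

u(t) = c_1e^(-2t), v(t) = -c_2e^(t) + c_3e^(3t), w(t) = c_2e^(t)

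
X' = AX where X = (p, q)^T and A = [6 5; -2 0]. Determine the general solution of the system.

p(t) = C_1e^(3t)sin(t) + 2C_1e^(3t)cos(t) + 2C_2e^(3t)sin(t) - C_2e^(3t)cos(t), q(t) = -C_1e^(3t)sin(t) - C_1e^(3t)cos(t) - C_2e^(3t)sin(t) + C_2e^(3t)cos(t)

Coefficient matrix A = [[6, 5], [-2, 0]].
Characteristic polynomial det(A - λI) = λ^2 - 6λ + 10 = 0.
Eigenvalues λ = 3 ± i (complex conjugate pair).
For λ=3+i: an eigenvector is (2,-1) - i(1,-1) = (2 - i, -1 + i).
A real fundamental pair from Re and Im of e^((3+i)t)v: X_1 = e^(3t)(cos(t)·(2,-1) + sin(t)·(1,-1)), X_2 = e^(3t)(sin(t)·(2,-1) - cos(t)·(1,-1)).
General solution: C_1X_1 + C_2X_2.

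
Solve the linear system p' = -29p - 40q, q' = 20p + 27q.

Coefficient matrix A = [[-29, -40], [20, 27]].
Characteristic polynomial det(A - λI) = λ^2 + 2λ + 17 = 0.
Eigenvalues λ = -1 ± 4i (complex conjugate pair).
For λ=-1+4i: an eigenvector is (-3,2) - i(1,-1) = (-3 - i, 2 + i).
A real fundamental pair from Re and Im of e^((-1+4i)t)v: X_1 = e^(-t)(cos(4t)·(-3,2) + sin(4t)·(1,-1)), X_2 = e^(-t)(sin(4t)·(-3,2) - cos(4t)·(1,-1)).
General solution: C_1X_1 + C_2X_2.

p(t) = C_1e^(-t)sin(4t) - 3C_1e^(-t)cos(4t) - 3C_2e^(-t)sin(4t) - C_2e^(-t)cos(4t), q(t) = -C_1e^(-t)sin(4t) + 2C_1e^(-t)cos(4t) + 2C_2e^(-t)sin(4t) + C_2e^(-t)cos(4t)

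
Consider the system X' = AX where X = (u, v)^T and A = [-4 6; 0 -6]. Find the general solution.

u(t) = 3K_1e^(-6t) + K_2e^(-4t), v(t) = -K_1e^(-6t)

Coefficient matrix A = [[-4, 6], [0, -6]].
Characteristic polynomial det(A - λI) = λ^2 + 10λ + 24 = 0.
Eigenvalues λ = -6, -4.
For λ=-6: (A-λI) row 1 is [2, 6], so an eigenvector is (3, -1).
For λ=-4: (A-λI) row 1 is [0, 6], so an eigenvector is (1, 0).
General solution: K_1e^(-6t)(3,-1) + K_2e^(-4t)(1,0).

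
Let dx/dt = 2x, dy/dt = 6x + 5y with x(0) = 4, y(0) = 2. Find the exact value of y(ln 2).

288

A = [[2,0],[6,5]]; eigenvalues λ = 5, 2.
Eigenvectors: (0,1) for λ=5, (-1,2) for λ=2.
From the initial condition, c_1 = 10, c_2 = -4.
y(ln 2) = (10)(2^5)(1) + (-4)(2^2)(2) = 288.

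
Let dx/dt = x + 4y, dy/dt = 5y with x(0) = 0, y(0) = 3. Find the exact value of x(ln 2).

A = [[1,4],[0,5]]; eigenvalues λ = 1, 5.
Eigenvectors: (1,0) for λ=1, (-1,-1) for λ=5.
From the initial condition, c_1 = -3, c_2 = -3.
x(ln 2) = (-3)(2^1)(1) + (-3)(2^5)(-1) = 90.

90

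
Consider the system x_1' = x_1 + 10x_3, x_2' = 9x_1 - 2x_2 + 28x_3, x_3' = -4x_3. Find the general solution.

x_1(t) = C_2e^(t) - 2C_3e^(-4t), x_2(t) = C_1e^(-2t) + 3C_2e^(t) - 5C_3e^(-4t), x_3(t) = C_3e^(-4t)

Coefficient matrix A = [[1, 0, 10], [9, -2, 28], [0, 0, -4]].
det(A - λI) = 0 gives eigenvalues λ = -2, 1, -4.
For λ=-2: eigenvector (0,1,0).
For λ=1: eigenvector (1,3,0).
For λ=-4: eigenvector (-2,-5,1).
General solution: C_1e^(-2t)(0,1,0) + C_2e^(t)(1,3,0) + C_3e^(-4t)(-2,-5,1).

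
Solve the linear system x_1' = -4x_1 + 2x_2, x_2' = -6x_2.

x_1(t) = K_1e^(-4t) + K_2e^(-6t), x_2(t) = -K_2e^(-6t)

Coefficient matrix A = [[-4, 2], [0, -6]].
Characteristic polynomial det(A - λI) = λ^2 + 10λ + 24 = 0.
Eigenvalues λ = -4, -6.
For λ=-4: (A-λI) row 1 is [0, 2], so an eigenvector is (1, 0).
For λ=-6: (A-λI) row 1 is [2, 2], so an eigenvector is (1, -1).
General solution: K_1e^(-4t)(1,0) + K_2e^(-6t)(1,-1).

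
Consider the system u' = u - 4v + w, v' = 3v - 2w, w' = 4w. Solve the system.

Coefficient matrix A = [[1, -4, 1], [0, 3, -2], [0, 0, 4]].
det(A - λI) = 0 gives eigenvalues λ = 1, 4, 3.
For λ=1: eigenvector (1,0,0).
For λ=4: eigenvector (3,-2,1).
For λ=3: eigenvector (-2,1,0).
General solution: K_1e^(t)(1,0,0) + K_2e^(4t)(3,-2,1) + K_3e^(3t)(-2,1,0).

u(t) = K_1e^(t) + 3K_2e^(4t) - 2K_3e^(3t), v(t) = -2K_2e^(4t) + K_3e^(3t), w(t) = K_2e^(4t)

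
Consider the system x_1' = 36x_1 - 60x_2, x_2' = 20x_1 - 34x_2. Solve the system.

Coefficient matrix A = [[36, -60], [20, -34]].
Characteristic polynomial det(A - λI) = λ^2 - 2λ - 24 = 0.
Eigenvalues λ = 6, -4.
For λ=6: (A-λI) row 1 is [30, -60], so an eigenvector is (-2, -1).
For λ=-4: (A-λI) row 1 is [40, -60], so an eigenvector is (3, 2).
General solution: C_1e^(6t)(-2,-1) + C_2e^(-4t)(3,2).

x_1(t) = -2C_1e^(6t) + 3C_2e^(-4t), x_2(t) = -C_1e^(6t) + 2C_2e^(-4t)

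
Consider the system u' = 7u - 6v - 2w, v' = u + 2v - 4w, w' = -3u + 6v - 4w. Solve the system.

Coefficient matrix A = [[7, -6, -2], [1, 2, -4], [-3, 6, -4]].
det(A - λI) = 0 gives eigenvalues λ = 4, 2, -1.
For λ=4: eigenvector (-2,-1,0).
For λ=2: eigenvector (4,3,1).
For λ=-1: eigenvector (1,1,1).
General solution: C_1e^(4t)(-2,-1,0) + C_2e^(2t)(4,3,1) + C_3e^(-t)(1,1,1).

u(t) = -2C_1e^(4t) + 4C_2e^(2t) + C_3e^(-t), v(t) = -C_1e^(4t) + 3C_2e^(2t) + C_3e^(-t), w(t) = C_2e^(2t) + C_3e^(-t)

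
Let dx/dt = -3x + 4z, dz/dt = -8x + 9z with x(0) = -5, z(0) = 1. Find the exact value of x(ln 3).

1425

A = [[-3,4],[-8,9]]; eigenvalues λ = 5, 1.
Eigenvectors: (-1,-2) for λ=5, (-1,-1) for λ=1.
From the initial condition, c_1 = -6, c_2 = 11.
x(ln 3) = (-6)(3^5)(-1) + (11)(3^1)(-1) = 1425.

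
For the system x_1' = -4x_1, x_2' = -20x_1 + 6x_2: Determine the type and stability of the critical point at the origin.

A = [[-4,0],[-20,6]]; det(A-λI) = λ^2 - 2λ - 24.
λ = 6, -4: opposite signs.

saddle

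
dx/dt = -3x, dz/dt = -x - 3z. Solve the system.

x(t) = -K_2e^(-3t), z(t) = K_1e^(-3t) + K_2te^(-3t) - 2K_2e^(-3t)

Coefficient matrix A = [[-3, 0], [-1, -3]].
Characteristic polynomial det(A - λI) = λ^2 + 6λ + 9 = 0.
Single eigenvalue λ = -3 with algebraic multiplicity 2.
Eigenvector v = (0,1); generalized eigenvector w with (A-λI)w=v is (-1,-2).
General solution: e^(-3t)[K_1·v + K_2·(t·v + w)].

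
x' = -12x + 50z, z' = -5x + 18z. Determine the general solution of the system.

x(t) = -3c_1e^(3t)sin(5t) + c_1e^(3t)cos(5t) + c_2e^(3t)sin(5t) + 3c_2e^(3t)cos(5t), z(t) = -c_1e^(3t)sin(5t) + c_2e^(3t)cos(5t)

Coefficient matrix A = [[-12, 50], [-5, 18]].
Characteristic polynomial det(A - λI) = λ^2 - 6λ + 34 = 0.
Eigenvalues λ = 3 ± 5i (complex conjugate pair).
For λ=3+5i: an eigenvector is (1,0) - i(-3,-1) = (1 + 3i, 0 + i).
A real fundamental pair from Re and Im of e^((3+5i)t)v: X_1 = e^(3t)(cos(5t)·(1,0) + sin(5t)·(-3,-1)), X_2 = e^(3t)(sin(5t)·(1,0) - cos(5t)·(-3,-1)).
General solution: c_1X_1 + c_2X_2.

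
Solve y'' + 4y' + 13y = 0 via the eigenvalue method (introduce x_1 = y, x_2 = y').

Let x_1 = y, x_2 = y'. Then x_1' = x_2 and x_2' = -13x_1 - 4x_2.
A = [[0,1],[-13,-4]]; det(A-λI) = λ^2 + 4λ + 13.
Eigenvalues λ = -2 ± 3i.

y(t) = C_1e^(-2t)cos(3t) + C_2e^(-2t)sin(3t)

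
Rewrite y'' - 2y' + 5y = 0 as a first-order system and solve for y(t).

y(t) = C_1e^(t)cos(2t) + C_2e^(t)sin(2t)

Let x_1 = y, x_2 = y'. Then x_1' = x_2 and x_2' = -5x_1 + 2x_2.
A = [[0,1],[-5,2]]; det(A-λI) = λ^2 - 2λ + 5.
Eigenvalues λ = 1 ± 2i.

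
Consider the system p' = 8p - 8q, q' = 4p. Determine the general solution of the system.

Coefficient matrix A = [[8, -8], [4, 0]].
Characteristic polynomial det(A - λI) = λ^2 - 8λ + 32 = 0.
Eigenvalues λ = 4 ± 4i (complex conjugate pair).
For λ=4+4i: an eigenvector is (-1,-1) - i(1,0) = (-1 - i, -1).
A real fundamental pair from Re and Im of e^((4+4i)t)v: X_1 = e^(4t)(cos(4t)·(-1,-1) + sin(4t)·(1,0)), X_2 = e^(4t)(sin(4t)·(-1,-1) - cos(4t)·(1,0)).
General solution: C_1X_1 + C_2X_2.

p(t) = C_1e^(4t)sin(4t) - C_1e^(4t)cos(4t) - C_2e^(4t)sin(4t) - C_2e^(4t)cos(4t), q(t) = -C_1e^(4t)cos(4t) - C_2e^(4t)sin(4t)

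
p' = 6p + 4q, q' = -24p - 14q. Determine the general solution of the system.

p(t) = K_1e^(-6t) + K_2e^(-2t), q(t) = -3K_1e^(-6t) - 2K_2e^(-2t)

Coefficient matrix A = [[6, 4], [-24, -14]].
Characteristic polynomial det(A - λI) = λ^2 + 8λ + 12 = 0.
Eigenvalues λ = -6, -2.
For λ=-6: (A-λI) row 1 is [12, 4], so an eigenvector is (1, -3).
For λ=-2: (A-λI) row 1 is [8, 4], so an eigenvector is (1, -2).
General solution: K_1e^(-6t)(1,-3) + K_2e^(-2t)(1,-2).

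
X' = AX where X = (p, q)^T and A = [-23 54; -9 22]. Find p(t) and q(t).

p(t) = 2K_1e^(4t) - 3K_2e^(-5t), q(t) = K_1e^(4t) - K_2e^(-5t)

Coefficient matrix A = [[-23, 54], [-9, 22]].
Characteristic polynomial det(A - λI) = λ^2 + λ - 20 = 0.
Eigenvalues λ = 4, -5.
For λ=4: (A-λI) row 1 is [-27, 54], so an eigenvector is (2, 1).
For λ=-5: (A-λI) row 1 is [-18, 54], so an eigenvector is (-3, -1).
General solution: K_1e^(4t)(2,1) + K_2e^(-5t)(-3,-1).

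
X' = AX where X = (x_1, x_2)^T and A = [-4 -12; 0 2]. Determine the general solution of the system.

x_1(t) = K_1e^(-4t) - 2K_2e^(2t), x_2(t) = K_2e^(2t)

Coefficient matrix A = [[-4, -12], [0, 2]].
Characteristic polynomial det(A - λI) = λ^2 + 2λ - 8 = 0.
Eigenvalues λ = -4, 2.
For λ=-4: (A-λI) row 1 is [0, -12], so an eigenvector is (1, 0).
For λ=2: (A-λI) row 1 is [-6, -12], so an eigenvector is (-2, 1).
General solution: K_1e^(-4t)(1,0) + K_2e^(2t)(-2,1).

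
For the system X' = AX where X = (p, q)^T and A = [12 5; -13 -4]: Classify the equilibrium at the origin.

unstable spiral

A = [[12,5],[-13,-4]]; det(A-λI) = λ^2 - 8λ + 17.
λ = 4 ± i: positive real part.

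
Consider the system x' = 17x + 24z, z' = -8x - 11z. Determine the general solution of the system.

Coefficient matrix A = [[17, 24], [-8, -11]].
Characteristic polynomial det(A - λI) = λ^2 - 6λ + 5 = 0.
Eigenvalues λ = 5, 1.
For λ=5: (A-λI) row 1 is [12, 24], so an eigenvector is (-2, 1).
For λ=1: (A-λI) row 1 is [16, 24], so an eigenvector is (3, -2).
General solution: c_1e^(5t)(-2,1) + c_2e^(t)(3,-2).

x(t) = -2c_1e^(5t) + 3c_2e^(t), z(t) = c_1e^(5t) - 2c_2e^(t)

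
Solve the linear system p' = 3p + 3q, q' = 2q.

p(t) = -3C_1e^(2t) + C_2e^(3t), q(t) = C_1e^(2t)

Coefficient matrix A = [[3, 3], [0, 2]].
Characteristic polynomial det(A - λI) = λ^2 - 5λ + 6 = 0.
Eigenvalues λ = 2, 3.
For λ=2: (A-λI) row 1 is [1, 3], so an eigenvector is (-3, 1).
For λ=3: (A-λI) row 1 is [0, 3], so an eigenvector is (1, 0).
General solution: C_1e^(2t)(-3,1) + C_2e^(3t)(1,0).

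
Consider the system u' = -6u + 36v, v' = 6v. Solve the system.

Coefficient matrix A = [[-6, 36], [0, 6]].
Characteristic polynomial det(A - λI) = λ^2 - 36 = 0.
Eigenvalues λ = -6, 6.
For λ=-6: (A-λI) row 1 is [0, 36], so an eigenvector is (1, 0).
For λ=6: (A-λI) row 1 is [-12, 36], so an eigenvector is (-3, -1).
General solution: K_1e^(-6t)(1,0) + K_2e^(6t)(-3,-1).

u(t) = K_1e^(-6t) - 3K_2e^(6t), v(t) = -K_2e^(6t)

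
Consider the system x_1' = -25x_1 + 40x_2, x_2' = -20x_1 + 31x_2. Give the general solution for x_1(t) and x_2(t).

Coefficient matrix A = [[-25, 40], [-20, 31]].
Characteristic polynomial det(A - λI) = λ^2 - 6λ + 25 = 0.
Eigenvalues λ = 3 ± 4i (complex conjugate pair).
For λ=3+4i: an eigenvector is (-1,-1) - i(-3,-2) = (-1 + 3i, -1 + 2i).
A real fundamental pair from Re and Im of e^((3+4i)t)v: X_1 = e^(3t)(cos(4t)·(-1,-1) + sin(4t)·(-3,-2)), X_2 = e^(3t)(sin(4t)·(-1,-1) - cos(4t)·(-3,-2)).
General solution: K_1X_1 + K_2X_2.

x_1(t) = -3K_1e^(3t)sin(4t) - K_1e^(3t)cos(4t) - K_2e^(3t)sin(4t) + 3K_2e^(3t)cos(4t), x_2(t) = -2K_1e^(3t)sin(4t) - K_1e^(3t)cos(4t) - K_2e^(3t)sin(4t) + 2K_2e^(3t)cos(4t)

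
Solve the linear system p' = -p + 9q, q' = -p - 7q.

p(t) = -3K_1e^(-4t) - 3K_2te^(-4t) + 2K_2e^(-4t), q(t) = K_1e^(-4t) + K_2te^(-4t) - K_2e^(-4t)

Coefficient matrix A = [[-1, 9], [-1, -7]].
Characteristic polynomial det(A - λI) = λ^2 + 8λ + 16 = 0.
Single eigenvalue λ = -4 with algebraic multiplicity 2.
Eigenvector v = (-3,1); generalized eigenvector w with (A-λI)w=v is (2,-1).
General solution: e^(-4t)[K_1·v + K_2·(t·v + w)].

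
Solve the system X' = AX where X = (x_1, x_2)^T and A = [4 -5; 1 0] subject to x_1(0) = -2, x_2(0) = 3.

Coefficient matrix A = [[4, -5], [1, 0]].
Characteristic polynomial det(A - λI) = λ^2 - 4λ + 5 = 0.
Eigenvalues λ = 2 ± i (complex conjugate pair).
For λ=2+i: an eigenvector is (-1,0) - i(-2,-1) = (-1 + 2i, 0 + i).
A real fundamental pair from Re and Im of e^((2+i)t)v: X_1 = e^(2t)(cos(t)·(-1,0) + sin(t)·(-2,-1)), X_2 = e^(2t)(sin(t)·(-1,0) - cos(t)·(-2,-1)).
General solution: K_1X_1 + K_2X_2.
Applying x_1(0)=-2, x_2(0)=3 gives K_1=8, K_2=3.

x_1(t) = -19e^(2t)sin(t) - 2e^(2t)cos(t), x_2(t) = -8e^(2t)sin(t) + 3e^(2t)cos(t)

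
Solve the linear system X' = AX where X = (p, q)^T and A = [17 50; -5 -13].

p(t) = K_1e^(2t)sin(5t) - 3K_1e^(2t)cos(5t) - 3K_2e^(2t)sin(5t) - K_2e^(2t)cos(5t), q(t) = K_1e^(2t)cos(5t) + K_2e^(2t)sin(5t)

Coefficient matrix A = [[17, 50], [-5, -13]].
Characteristic polynomial det(A - λI) = λ^2 - 4λ + 29 = 0.
Eigenvalues λ = 2 ± 5i (complex conjugate pair).
For λ=2+5i: an eigenvector is (-3,1) - i(1,0) = (-3 - i, 1).
A real fundamental pair from Re and Im of e^((2+5i)t)v: X_1 = e^(2t)(cos(5t)·(-3,1) + sin(5t)·(1,0)), X_2 = e^(2t)(sin(5t)·(-3,1) - cos(5t)·(1,0)).
General solution: K_1X_1 + K_2X_2.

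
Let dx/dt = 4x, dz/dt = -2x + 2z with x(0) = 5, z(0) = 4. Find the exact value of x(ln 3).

A = [[4,0],[-2,2]]; eigenvalues λ = 2, 4.
Eigenvectors: (0,-1) for λ=2, (1,-1) for λ=4.
From the initial condition, c_1 = -9, c_2 = 5.
x(ln 3) = (-9)(3^2)(0) + (5)(3^4)(1) = 405.

405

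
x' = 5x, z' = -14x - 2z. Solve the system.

x(t) = c_1e^(5t), z(t) = -2c_1e^(5t) - c_2e^(-2t)

Coefficient matrix A = [[5, 0], [-14, -2]].
Characteristic polynomial det(A - λI) = λ^2 - 3λ - 10 = 0.
Eigenvalues λ = 5, -2.
For λ=5: (A-λI) row 2 is [-14, -7], so an eigenvector is (1, -2).
For λ=-2: (A-λI) row 1 is [7, 0], so an eigenvector is (0, -1).
General solution: c_1e^(5t)(1,-2) + c_2e^(-2t)(0,-1).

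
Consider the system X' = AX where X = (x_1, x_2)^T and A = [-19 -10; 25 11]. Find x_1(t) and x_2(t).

x_1(t) = K_1e^(-4t)sin(5t) - K_1e^(-4t)cos(5t) - K_2e^(-4t)sin(5t) - K_2e^(-4t)cos(5t), x_2(t) = -2K_1e^(-4t)sin(5t) + K_1e^(-4t)cos(5t) + K_2e^(-4t)sin(5t) + 2K_2e^(-4t)cos(5t)

Coefficient matrix A = [[-19, -10], [25, 11]].
Characteristic polynomial det(A - λI) = λ^2 + 8λ + 41 = 0.
Eigenvalues λ = -4 ± 5i (complex conjugate pair).
For λ=-4+5i: an eigenvector is (-1,1) - i(1,-2) = (-1 - i, 1 + 2i).
A real fundamental pair from Re and Im of e^((-4+5i)t)v: X_1 = e^(-4t)(cos(5t)·(-1,1) + sin(5t)·(1,-2)), X_2 = e^(-4t)(sin(5t)·(-1,1) - cos(5t)·(1,-2)).
General solution: K_1X_1 + K_2X_2.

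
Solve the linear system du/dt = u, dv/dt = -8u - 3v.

Coefficient matrix A = [[1, 0], [-8, -3]].
Characteristic polynomial det(A - λI) = λ^2 + 2λ - 3 = 0.
Eigenvalues λ = 1, -3.
For λ=1: (A-λI) row 2 is [-8, -4], so an eigenvector is (1, -2).
For λ=-3: (A-λI) row 1 is [4, 0], so an eigenvector is (0, 1).
General solution: c_1e^(t)(1,-2) + c_2e^(-3t)(0,1).

u(t) = c_1e^(t), v(t) = -2c_1e^(t) + c_2e^(-3t)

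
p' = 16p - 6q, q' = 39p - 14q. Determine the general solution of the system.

p(t) = c_1e^(t)sin(3t) - c_1e^(t)cos(3t) - c_2e^(t)sin(3t) - c_2e^(t)cos(3t), q(t) = 2c_1e^(t)sin(3t) - 3c_1e^(t)cos(3t) - 3c_2e^(t)sin(3t) - 2c_2e^(t)cos(3t)

Coefficient matrix A = [[16, -6], [39, -14]].
Characteristic polynomial det(A - λI) = λ^2 - 2λ + 10 = 0.
Eigenvalues λ = 1 ± 3i (complex conjugate pair).
For λ=1+3i: an eigenvector is (-1,-3) - i(1,2) = (-1 - i, -3 - 2i).
A real fundamental pair from Re and Im of e^((1+3i)t)v: X_1 = e^(t)(cos(3t)·(-1,-3) + sin(3t)·(1,2)), X_2 = e^(t)(sin(3t)·(-1,-3) - cos(3t)·(1,2)).
General solution: c_1X_1 + c_2X_2.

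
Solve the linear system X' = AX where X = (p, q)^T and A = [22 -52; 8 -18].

p(t) = 2K_1e^(2t)sin(4t) + 3K_1e^(2t)cos(4t) + 3K_2e^(2t)sin(4t) - 2K_2e^(2t)cos(4t), q(t) = K_1e^(2t)sin(4t) + K_1e^(2t)cos(4t) + K_2e^(2t)sin(4t) - K_2e^(2t)cos(4t)

Coefficient matrix A = [[22, -52], [8, -18]].
Characteristic polynomial det(A - λI) = λ^2 - 4λ + 20 = 0.
Eigenvalues λ = 2 ± 4i (complex conjugate pair).
For λ=2+4i: an eigenvector is (3,1) - i(2,1) = (3 - 2i, 1 - i).
A real fundamental pair from Re and Im of e^((2+4i)t)v: X_1 = e^(2t)(cos(4t)·(3,1) + sin(4t)·(2,1)), X_2 = e^(2t)(sin(4t)·(3,1) - cos(4t)·(2,1)).
General solution: K_1X_1 + K_2X_2.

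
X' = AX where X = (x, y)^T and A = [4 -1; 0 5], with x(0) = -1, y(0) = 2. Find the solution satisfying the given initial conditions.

Coefficient matrix A = [[4, -1], [0, 5]].
Characteristic polynomial det(A - λI) = λ^2 - 9λ + 20 = 0.
Eigenvalues λ = 5, 4.
For λ=5: (A-λI) row 1 is [-1, -1], so an eigenvector is (1, -1).
For λ=4: (A-λI) row 1 is [0, -1], so an eigenvector is (1, 0).
General solution: C_1e^(5t)(1,-1) + C_2e^(4t)(1,0).
Applying x(0)=-1, y(0)=2 gives C_1=-2, C_2=1.

x(t) = -2e^(5t) + e^(4t), y(t) = 2e^(5t)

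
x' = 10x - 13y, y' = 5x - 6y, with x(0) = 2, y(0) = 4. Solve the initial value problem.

x(t) = -36e^(2t)sin(t) + 2e^(2t)cos(t), y(t) = -22e^(2t)sin(t) + 4e^(2t)cos(t)

Coefficient matrix A = [[10, -13], [5, -6]].
Characteristic polynomial det(A - λI) = λ^2 - 4λ + 5 = 0.
Eigenvalues λ = 2 ± i (complex conjugate pair).
For λ=2+i: an eigenvector is (-2,-1) - i(-3,-2) = (-2 + 3i, -1 + 2i).
A real fundamental pair from Re and Im of e^((2+i)t)v: X_1 = e^(2t)(cos(t)·(-2,-1) + sin(t)·(-3,-2)), X_2 = e^(2t)(sin(t)·(-2,-1) - cos(t)·(-3,-2)).
General solution: C_1X_1 + C_2X_2.
Applying x(0)=2, y(0)=4 gives C_1=8, C_2=6.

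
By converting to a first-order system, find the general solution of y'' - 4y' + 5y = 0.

y(t) = K_1e^(2t)cos(t) + K_2e^(2t)sin(t)

Let x_1 = y, x_2 = y'. Then x_1' = x_2 and x_2' = -5x_1 + 4x_2.
A = [[0,1],[-5,4]]; det(A-λI) = λ^2 - 4λ + 5.
Eigenvalues λ = 2 ± i.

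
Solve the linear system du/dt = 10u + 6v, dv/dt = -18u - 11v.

Coefficient matrix A = [[10, 6], [-18, -11]].
Characteristic polynomial det(A - λI) = λ^2 + λ - 2 = 0.
Eigenvalues λ = -2, 1.
For λ=-2: (A-λI) row 1 is [12, 6], so an eigenvector is (-1, 2).
For λ=1: (A-λI) row 1 is [9, 6], so an eigenvector is (-2, 3).
General solution: c_1e^(-2t)(-1,2) + c_2e^(t)(-2,3).

u(t) = -c_1e^(-2t) - 2c_2e^(t), v(t) = 2c_1e^(-2t) + 3c_2e^(t)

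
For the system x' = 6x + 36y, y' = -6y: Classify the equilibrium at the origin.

A = [[6,36],[0,-6]]; det(A-λI) = λ^2 - 36.
λ = 6, -6: opposite signs.

saddle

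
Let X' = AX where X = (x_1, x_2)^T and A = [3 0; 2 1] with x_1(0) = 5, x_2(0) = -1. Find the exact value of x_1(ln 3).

135

A = [[3,0],[2,1]]; eigenvalues λ = 1, 3.
Eigenvectors: (0,1) for λ=1, (-1,-1) for λ=3.
From the initial condition, c_1 = -6, c_2 = -5.
x_1(ln 3) = (-6)(3^1)(0) + (-5)(3^3)(-1) = 135.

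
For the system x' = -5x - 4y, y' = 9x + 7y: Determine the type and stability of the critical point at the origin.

A = [[-5,-4],[9,7]]; det(A-λI) = λ^2 - 2λ + 1.
repeated λ = 1 with a single eigenvector.

unstable improper node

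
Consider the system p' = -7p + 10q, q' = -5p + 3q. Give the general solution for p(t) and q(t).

Coefficient matrix A = [[-7, 10], [-5, 3]].
Characteristic polynomial det(A - λI) = λ^2 + 4λ + 29 = 0.
Eigenvalues λ = -2 ± 5i (complex conjugate pair).
For λ=-2+5i: an eigenvector is (-1,0) - i(1,1) = (-1 - i, 0 - i).
A real fundamental pair from Re and Im of e^((-2+5i)t)v: X_1 = e^(-2t)(cos(5t)·(-1,0) + sin(5t)·(1,1)), X_2 = e^(-2t)(sin(5t)·(-1,0) - cos(5t)·(1,1)).
General solution: C_1X_1 + C_2X_2.

p(t) = C_1e^(-2t)sin(5t) - C_1e^(-2t)cos(5t) - C_2e^(-2t)sin(5t) - C_2e^(-2t)cos(5t), q(t) = C_1e^(-2t)sin(5t) - C_2e^(-2t)cos(5t)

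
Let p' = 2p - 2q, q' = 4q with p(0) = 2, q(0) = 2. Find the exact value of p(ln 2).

-16

A = [[2,-2],[0,4]]; eigenvalues λ = 2, 4.
Eigenvectors: (-1,0) for λ=2, (-1,1) for λ=4.
From the initial condition, c_1 = -4, c_2 = 2.
p(ln 2) = (-4)(2^2)(-1) + (2)(2^4)(-1) = -16.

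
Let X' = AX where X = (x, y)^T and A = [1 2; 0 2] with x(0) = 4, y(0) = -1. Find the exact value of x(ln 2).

4

A = [[1,2],[0,2]]; eigenvalues λ = 2, 1.
Eigenvectors: (2,1) for λ=2, (-1,0) for λ=1.
From the initial condition, c_1 = -1, c_2 = -6.
x(ln 2) = (-1)(2^2)(2) + (-6)(2^1)(-1) = 4.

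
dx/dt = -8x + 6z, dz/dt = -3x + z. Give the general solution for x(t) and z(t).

Coefficient matrix A = [[-8, 6], [-3, 1]].
Characteristic polynomial det(A - λI) = λ^2 + 7λ + 10 = 0.
Eigenvalues λ = -5, -2.
For λ=-5: (A-λI) row 1 is [-3, 6], so an eigenvector is (2, 1).
For λ=-2: (A-λI) row 1 is [-6, 6], so an eigenvector is (-1, -1).
General solution: K_1e^(-5t)(2,1) + K_2e^(-2t)(-1,-1).

x(t) = 2K_1e^(-5t) - K_2e^(-2t), z(t) = K_1e^(-5t) - K_2e^(-2t)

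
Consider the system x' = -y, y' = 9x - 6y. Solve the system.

Coefficient matrix A = [[0, -1], [9, -6]].
Characteristic polynomial det(A - λI) = λ^2 + 6λ + 9 = 0.
Single eigenvalue λ = -3 with algebraic multiplicity 2.
Eigenvector v = (-1,-3); generalized eigenvector w with (A-λI)w=v is (-1,-2).
General solution: e^(-3t)[K_1·v + K_2·(t·v + w)].

x(t) = -K_1e^(-3t) - K_2te^(-3t) - K_2e^(-3t), y(t) = -3K_1e^(-3t) - 3K_2te^(-3t) - 2K_2e^(-3t)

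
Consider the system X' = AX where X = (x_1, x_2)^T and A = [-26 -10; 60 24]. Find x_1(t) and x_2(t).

x_1(t) = c_1e^(4t) - c_2e^(-6t), x_2(t) = -3c_1e^(4t) + 2c_2e^(-6t)

Coefficient matrix A = [[-26, -10], [60, 24]].
Characteristic polynomial det(A - λI) = λ^2 + 2λ - 24 = 0.
Eigenvalues λ = 4, -6.
For λ=4: (A-λI) row 1 is [-30, -10], so an eigenvector is (1, -3).
For λ=-6: (A-λI) row 1 is [-20, -10], so an eigenvector is (-1, 2).
General solution: c_1e^(4t)(1,-3) + c_2e^(-6t)(-1,2).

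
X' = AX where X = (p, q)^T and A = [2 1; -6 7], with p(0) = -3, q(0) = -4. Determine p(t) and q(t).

Coefficient matrix A = [[2, 1], [-6, 7]].
Characteristic polynomial det(A - λI) = λ^2 - 9λ + 20 = 0.
Eigenvalues λ = 5, 4.
For λ=5: (A-λI) row 1 is [-3, 1], so an eigenvector is (1, 3).
For λ=4: (A-λI) row 1 is [-2, 1], so an eigenvector is (-1, -2).
General solution: C_1e^(5t)(1,3) + C_2e^(4t)(-1,-2).
Applying p(0)=-3, q(0)=-4 gives C_1=2, C_2=5.

p(t) = 2e^(5t) - 5e^(4t), q(t) = 6e^(5t) - 10e^(4t)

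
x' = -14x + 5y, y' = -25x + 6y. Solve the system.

Coefficient matrix A = [[-14, 5], [-25, 6]].
Characteristic polynomial det(A - λI) = λ^2 + 8λ + 41 = 0.
Eigenvalues λ = -4 ± 5i (complex conjugate pair).
For λ=-4+5i: an eigenvector is (0,-1) - i(-1,-2) = (0 + i, -1 + 2i).
A real fundamental pair from Re and Im of e^((-4+5i)t)v: X_1 = e^(-4t)(cos(5t)·(0,-1) + sin(5t)·(-1,-2)), X_2 = e^(-4t)(sin(5t)·(0,-1) - cos(5t)·(-1,-2)).
General solution: c_1X_1 + c_2X_2.

x(t) = -c_1e^(-4t)sin(5t) + c_2e^(-4t)cos(5t), y(t) = -2c_1e^(-4t)sin(5t) - c_1e^(-4t)cos(5t) - c_2e^(-4t)sin(5t) + 2c_2e^(-4t)cos(5t)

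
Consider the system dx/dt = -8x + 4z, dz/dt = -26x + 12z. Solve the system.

Coefficient matrix A = [[-8, 4], [-26, 12]].
Characteristic polynomial det(A - λI) = λ^2 - 4λ + 8 = 0.
Eigenvalues λ = 2 ± 2i (complex conjugate pair).
For λ=2+2i: an eigenvector is (-1,-3) - i(-1,-2) = (-1 + i, -3 + 2i).
A real fundamental pair from Re and Im of e^((2+2i)t)v: X_1 = e^(2t)(cos(2t)·(-1,-3) + sin(2t)·(-1,-2)), X_2 = e^(2t)(sin(2t)·(-1,-3) - cos(2t)·(-1,-2)).
General solution: C_1X_1 + C_2X_2.

x(t) = -C_1e^(2t)sin(2t) - C_1e^(2t)cos(2t) - C_2e^(2t)sin(2t) + C_2e^(2t)cos(2t), z(t) = -2C_1e^(2t)sin(2t) - 3C_1e^(2t)cos(2t) - 3C_2e^(2t)sin(2t) + 2C_2e^(2t)cos(2t)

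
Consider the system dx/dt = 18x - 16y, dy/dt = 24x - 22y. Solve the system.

x(t) = -2K_1e^(-6t) - K_2e^(2t), y(t) = -3K_1e^(-6t) - K_2e^(2t)

Coefficient matrix A = [[18, -16], [24, -22]].
Characteristic polynomial det(A - λI) = λ^2 + 4λ - 12 = 0.
Eigenvalues λ = -6, 2.
For λ=-6: (A-λI) row 1 is [24, -16], so an eigenvector is (-2, -3).
For λ=2: (A-λI) row 1 is [16, -16], so an eigenvector is (-1, -1).
General solution: K_1e^(-6t)(-2,-3) + K_2e^(2t)(-1,-1).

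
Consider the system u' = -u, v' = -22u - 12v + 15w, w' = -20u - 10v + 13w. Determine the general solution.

Coefficient matrix A = [[-1, 0, 0], [-22, -12, 15], [-20, -10, 13]].
det(A - λI) = 0 gives eigenvalues λ = -1, -2, 3.
For λ=-1: eigenvector (1,-2,0).
For λ=-2: eigenvector (0,3,2).
For λ=3: eigenvector (0,1,1).
General solution: K_1e^(-t)(1,-2,0) + K_2e^(-2t)(0,3,2) + K_3e^(3t)(0,1,1).

u(t) = K_1e^(-t), v(t) = -2K_1e^(-t) + 3K_2e^(-2t) + K_3e^(3t), w(t) = 2K_2e^(-2t) + K_3e^(3t)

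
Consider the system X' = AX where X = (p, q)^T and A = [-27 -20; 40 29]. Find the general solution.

Coefficient matrix A = [[-27, -20], [40, 29]].
Characteristic polynomial det(A - λI) = λ^2 - 2λ + 17 = 0.
Eigenvalues λ = 1 ± 4i (complex conjugate pair).
For λ=1+4i: an eigenvector is (-2,3) - i(-1,1) = (-2 + i, 3 - i).
A real fundamental pair from Re and Im of e^((1+4i)t)v: X_1 = e^(t)(cos(4t)·(-2,3) + sin(4t)·(-1,1)), X_2 = e^(t)(sin(4t)·(-2,3) - cos(4t)·(-1,1)).
General solution: c_1X_1 + c_2X_2.

p(t) = -c_1e^(t)sin(4t) - 2c_1e^(t)cos(4t) - 2c_2e^(t)sin(4t) + c_2e^(t)cos(4t), q(t) = c_1e^(t)sin(4t) + 3c_1e^(t)cos(4t) + 3c_2e^(t)sin(4t) - c_2e^(t)cos(4t)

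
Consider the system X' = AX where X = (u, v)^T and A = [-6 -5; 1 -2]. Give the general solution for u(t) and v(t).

Coefficient matrix A = [[-6, -5], [1, -2]].
Characteristic polynomial det(A - λI) = λ^2 + 8λ + 17 = 0.
Eigenvalues λ = -4 ± i (complex conjugate pair).
For λ=-4+i: an eigenvector is (2,-1) - i(1,0) = (2 - i, -1).
A real fundamental pair from Re and Im of e^((-4+i)t)v: X_1 = e^(-4t)(cos(t)·(2,-1) + sin(t)·(1,0)), X_2 = e^(-4t)(sin(t)·(2,-1) - cos(t)·(1,0)).
General solution: K_1X_1 + K_2X_2.

u(t) = K_1e^(-4t)sin(t) + 2K_1e^(-4t)cos(t) + 2K_2e^(-4t)sin(t) - K_2e^(-4t)cos(t), v(t) = -K_1e^(-4t)cos(t) - K_2e^(-4t)sin(t)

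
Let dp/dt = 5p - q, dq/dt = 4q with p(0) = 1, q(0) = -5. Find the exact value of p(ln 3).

1053

A = [[5,-1],[0,4]]; eigenvalues λ = 4, 5.
Eigenvectors: (-1,-1) for λ=4, (1,0) for λ=5.
From the initial condition, c_1 = 5, c_2 = 6.
p(ln 3) = (5)(3^4)(-1) + (6)(3^5)(1) = 1053.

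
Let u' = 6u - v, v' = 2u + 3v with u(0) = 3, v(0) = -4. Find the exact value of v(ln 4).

A = [[6,-1],[2,3]]; eigenvalues λ = 5, 4.
Eigenvectors: (1,1) for λ=5, (-1,-2) for λ=4.
From the initial condition, c_1 = 10, c_2 = 7.
v(ln 4) = (10)(4^5)(1) + (7)(4^4)(-2) = 6656.

6656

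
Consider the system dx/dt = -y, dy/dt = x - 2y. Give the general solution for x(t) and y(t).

x(t) = c_1e^(-t) + c_2te^(-t) + 2c_2e^(-t), y(t) = c_1e^(-t) + c_2te^(-t) + c_2e^(-t)

Coefficient matrix A = [[0, -1], [1, -2]].
Characteristic polynomial det(A - λI) = λ^2 + 2λ + 1 = 0.
Single eigenvalue λ = -1 with algebraic multiplicity 2.
Eigenvector v = (1,1); generalized eigenvector w with (A-λI)w=v is (2,1).
General solution: e^(-t)[c_1·v + c_2·(t·v + w)].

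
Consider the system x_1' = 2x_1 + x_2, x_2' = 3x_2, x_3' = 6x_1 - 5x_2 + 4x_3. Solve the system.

Coefficient matrix A = [[2, 1, 0], [0, 3, 0], [6, -5, 4]].
det(A - λI) = 0 gives eigenvalues λ = 3, 2, 4.
For λ=3: eigenvector (1,1,-1).
For λ=2: eigenvector (1,0,-3).
For λ=4: eigenvector (0,0,1).
General solution: K_1e^(3t)(1,1,-1) + K_2e^(2t)(1,0,-3) + K_3e^(4t)(0,0,1).

x_1(t) = K_1e^(3t) + K_2e^(2t), x_2(t) = K_1e^(3t), x_3(t) = -K_1e^(3t) - 3K_2e^(2t) + K_3e^(4t)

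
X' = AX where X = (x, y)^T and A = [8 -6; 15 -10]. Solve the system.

x(t) = -C_1e^(-t)sin(3t) + C_1e^(-t)cos(3t) + C_2e^(-t)sin(3t) + C_2e^(-t)cos(3t), y(t) = -C_1e^(-t)sin(3t) + 2C_1e^(-t)cos(3t) + 2C_2e^(-t)sin(3t) + C_2e^(-t)cos(3t)

Coefficient matrix A = [[8, -6], [15, -10]].
Characteristic polynomial det(A - λI) = λ^2 + 2λ + 10 = 0.
Eigenvalues λ = -1 ± 3i (complex conjugate pair).
For λ=-1+3i: an eigenvector is (1,2) - i(-1,-1) = (1 + i, 2 + i).
A real fundamental pair from Re and Im of e^((-1+3i)t)v: X_1 = e^(-t)(cos(3t)·(1,2) + sin(3t)·(-1,-1)), X_2 = e^(-t)(sin(3t)·(1,2) - cos(3t)·(-1,-1)).
General solution: C_1X_1 + C_2X_2.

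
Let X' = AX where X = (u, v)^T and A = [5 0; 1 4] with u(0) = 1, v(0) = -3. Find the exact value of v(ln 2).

-32

A = [[5,0],[1,4]]; eigenvalues λ = 5, 4.
Eigenvectors: (1,1) for λ=5, (0,-1) for λ=4.
From the initial condition, c_1 = 1, c_2 = 4.
v(ln 2) = (1)(2^5)(1) + (4)(2^4)(-1) = -32.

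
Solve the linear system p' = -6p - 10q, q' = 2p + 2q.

Coefficient matrix A = [[-6, -10], [2, 2]].
Characteristic polynomial det(A - λI) = λ^2 + 4λ + 8 = 0.
Eigenvalues λ = -2 ± 2i (complex conjugate pair).
For λ=-2+2i: an eigenvector is (1,0) - i(-2,1) = (1 + 2i, 0 - i).
A real fundamental pair from Re and Im of e^((-2+2i)t)v: X_1 = e^(-2t)(cos(2t)·(1,0) + sin(2t)·(-2,1)), X_2 = e^(-2t)(sin(2t)·(1,0) - cos(2t)·(-2,1)).
General solution: K_1X_1 + K_2X_2.

p(t) = -2K_1e^(-2t)sin(2t) + K_1e^(-2t)cos(2t) + K_2e^(-2t)sin(2t) + 2K_2e^(-2t)cos(2t), q(t) = K_1e^(-2t)sin(2t) - K_2e^(-2t)cos(2t)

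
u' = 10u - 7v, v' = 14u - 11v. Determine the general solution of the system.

Coefficient matrix A = [[10, -7], [14, -11]].
Characteristic polynomial det(A - λI) = λ^2 + λ - 12 = 0.
Eigenvalues λ = 3, -4.
For λ=3: (A-λI) row 1 is [7, -7], so an eigenvector is (1, 1).
For λ=-4: (A-λI) row 1 is [14, -7], so an eigenvector is (-1, -2).
General solution: C_1e^(3t)(1,1) + C_2e^(-4t)(-1,-2).

u(t) = C_1e^(3t) - C_2e^(-4t), v(t) = C_1e^(3t) - 2C_2e^(-4t)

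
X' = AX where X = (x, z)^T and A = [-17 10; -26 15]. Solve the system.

Coefficient matrix A = [[-17, 10], [-26, 15]].
Characteristic polynomial det(A - λI) = λ^2 + 2λ + 5 = 0.
Eigenvalues λ = -1 ± 2i (complex conjugate pair).
For λ=-1+2i: an eigenvector is (-2,-3) - i(1,2) = (-2 - i, -3 - 2i).
A real fundamental pair from Re and Im of e^((-1+2i)t)v: X_1 = e^(-t)(cos(2t)·(-2,-3) + sin(2t)·(1,2)), X_2 = e^(-t)(sin(2t)·(-2,-3) - cos(2t)·(1,2)).
General solution: c_1X_1 + c_2X_2.

x(t) = c_1e^(-t)sin(2t) - 2c_1e^(-t)cos(2t) - 2c_2e^(-t)sin(2t) - c_2e^(-t)cos(2t), z(t) = 2c_1e^(-t)sin(2t) - 3c_1e^(-t)cos(2t) - 3c_2e^(-t)sin(2t) - 2c_2e^(-t)cos(2t)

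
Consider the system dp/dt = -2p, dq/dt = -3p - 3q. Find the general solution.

Coefficient matrix A = [[-2, 0], [-3, -3]].
Characteristic polynomial det(A - λI) = λ^2 + 5λ + 6 = 0.
Eigenvalues λ = -3, -2.
For λ=-3: (A-λI) row 1 is [1, 0], so an eigenvector is (0, 1).
For λ=-2: (A-λI) row 2 is [-3, -1], so an eigenvector is (-1, 3).
General solution: c_1e^(-3t)(0,1) + c_2e^(-2t)(-1,3).

p(t) = -c_2e^(-2t), q(t) = c_1e^(-3t) + 3c_2e^(-2t)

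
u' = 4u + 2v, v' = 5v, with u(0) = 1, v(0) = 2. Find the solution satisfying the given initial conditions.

u(t) = 4e^(5t) - 3e^(4t), v(t) = 2e^(5t)

Coefficient matrix A = [[4, 2], [0, 5]].
Characteristic polynomial det(A - λI) = λ^2 - 9λ + 20 = 0.
Eigenvalues λ = 4, 5.
For λ=4: (A-λI) row 1 is [0, 2], so an eigenvector is (-1, 0).
For λ=5: (A-λI) row 1 is [-1, 2], so an eigenvector is (2, 1).
General solution: c_1e^(4t)(-1,0) + c_2e^(5t)(2,1).
Applying u(0)=1, v(0)=2 gives c_1=3, c_2=2.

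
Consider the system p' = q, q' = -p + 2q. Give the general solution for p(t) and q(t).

p(t) = -C_1e^(t) - C_2te^(t) - 2C_2e^(t), q(t) = -C_1e^(t) - C_2te^(t) - 3C_2e^(t)

Coefficient matrix A = [[0, 1], [-1, 2]].
Characteristic polynomial det(A - λI) = λ^2 - 2λ + 1 = 0.
Single eigenvalue λ = 1 with algebraic multiplicity 2.
Eigenvector v = (-1,-1); generalized eigenvector w with (A-λI)w=v is (-2,-3).
General solution: e^(t)[C_1·v + C_2·(t·v + w)].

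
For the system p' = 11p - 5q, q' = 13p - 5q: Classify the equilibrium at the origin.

A = [[11,-5],[13,-5]]; det(A-λI) = λ^2 - 6λ + 10.
λ = 3 ± i: positive real part.

unstable spiral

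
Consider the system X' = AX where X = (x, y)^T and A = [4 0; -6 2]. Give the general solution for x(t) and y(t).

Coefficient matrix A = [[4, 0], [-6, 2]].
Characteristic polynomial det(A - λI) = λ^2 - 6λ + 8 = 0.
Eigenvalues λ = 2, 4.
For λ=2: (A-λI) row 1 is [2, 0], so an eigenvector is (0, -1).
For λ=4: (A-λI) row 2 is [-6, -2], so an eigenvector is (1, -3).
General solution: C_1e^(2t)(0,-1) + C_2e^(4t)(1,-3).

x(t) = C_2e^(4t), y(t) = -C_1e^(2t) - 3C_2e^(4t)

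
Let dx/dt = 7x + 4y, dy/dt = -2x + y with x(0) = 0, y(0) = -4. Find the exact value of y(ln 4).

A = [[7,4],[-2,1]]; eigenvalues λ = 3, 5.
Eigenvectors: (-1,1) for λ=3, (2,-1) for λ=5.
From the initial condition, c_1 = -8, c_2 = -4.
y(ln 4) = (-8)(4^3)(1) + (-4)(4^5)(-1) = 3584.

3584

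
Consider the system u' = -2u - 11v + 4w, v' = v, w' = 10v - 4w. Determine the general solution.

Coefficient matrix A = [[-2, -11, 4], [0, 1, 0], [0, 10, -4]].
det(A - λI) = 0 gives eigenvalues λ = -2, 1, -4.
For λ=-2: eigenvector (1,0,0).
For λ=1: eigenvector (-1,1,2).
For λ=-4: eigenvector (-2,0,1).
General solution: c_1e^(-2t)(1,0,0) + c_2e^(t)(-1,1,2) + c_3e^(-4t)(-2,0,1).

u(t) = c_1e^(-2t) - c_2e^(t) - 2c_3e^(-4t), v(t) = c_2e^(t), w(t) = 2c_2e^(t) + c_3e^(-4t)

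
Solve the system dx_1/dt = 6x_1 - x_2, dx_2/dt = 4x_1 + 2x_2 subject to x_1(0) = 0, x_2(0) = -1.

Coefficient matrix A = [[6, -1], [4, 2]].
Characteristic polynomial det(A - λI) = λ^2 - 8λ + 16 = 0.
Single eigenvalue λ = 4 with algebraic multiplicity 2.
Eigenvector v = (1,2); generalized eigenvector w with (A-λI)w=v is (-1,-3).
General solution: e^(4t)[C_1·v + C_2·(t·v + w)].
Applying x_1(0)=0, x_2(0)=-1 gives C_1=1, C_2=1.

x_1(t) = te^(4t), x_2(t) = 2te^(4t) - e^(4t)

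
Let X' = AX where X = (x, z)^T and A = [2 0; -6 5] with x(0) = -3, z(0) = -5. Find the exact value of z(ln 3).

189

A = [[2,0],[-6,5]]; eigenvalues λ = 5, 2.
Eigenvectors: (0,-1) for λ=5, (-1,-2) for λ=2.
From the initial condition, c_1 = -1, c_2 = 3.
z(ln 3) = (-1)(3^5)(-1) + (3)(3^2)(-2) = 189.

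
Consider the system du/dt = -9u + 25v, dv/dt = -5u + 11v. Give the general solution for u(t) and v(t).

Coefficient matrix A = [[-9, 25], [-5, 11]].
Characteristic polynomial det(A - λI) = λ^2 - 2λ + 26 = 0.
Eigenvalues λ = 1 ± 5i (complex conjugate pair).
For λ=1+5i: an eigenvector is (-1,0) - i(2,1) = (-1 - 2i, 0 - i).
A real fundamental pair from Re and Im of e^((1+5i)t)v: X_1 = e^(t)(cos(5t)·(-1,0) + sin(5t)·(2,1)), X_2 = e^(t)(sin(5t)·(-1,0) - cos(5t)·(2,1)).
General solution: K_1X_1 + K_2X_2.

u(t) = 2K_1e^(t)sin(5t) - K_1e^(t)cos(5t) - K_2e^(t)sin(5t) - 2K_2e^(t)cos(5t), v(t) = K_1e^(t)sin(5t) - K_2e^(t)cos(5t)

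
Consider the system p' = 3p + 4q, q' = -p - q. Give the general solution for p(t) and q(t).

p(t) = 2c_1e^(t) + 2c_2te^(t) + c_2e^(t), q(t) = -c_1e^(t) - c_2te^(t)

Coefficient matrix A = [[3, 4], [-1, -1]].
Characteristic polynomial det(A - λI) = λ^2 - 2λ + 1 = 0.
Single eigenvalue λ = 1 with algebraic multiplicity 2.
Eigenvector v = (2,-1); generalized eigenvector w with (A-λI)w=v is (1,0).
General solution: e^(t)[c_1·v + c_2·(t·v + w)].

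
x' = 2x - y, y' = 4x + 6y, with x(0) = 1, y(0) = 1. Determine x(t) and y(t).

Coefficient matrix A = [[2, -1], [4, 6]].
Characteristic polynomial det(A - λI) = λ^2 - 8λ + 16 = 0.
Single eigenvalue λ = 4 with algebraic multiplicity 2.
Eigenvector v = (-1,2); generalized eigenvector w with (A-λI)w=v is (2,-3).
General solution: e^(4t)[c_1·v + c_2·(t·v + w)].
Applying x(0)=1, y(0)=1 gives c_1=5, c_2=3.

x(t) = -3te^(4t) + e^(4t), y(t) = 6te^(4t) + e^(4t)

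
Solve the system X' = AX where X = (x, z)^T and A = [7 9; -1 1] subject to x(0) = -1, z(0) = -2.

Coefficient matrix A = [[7, 9], [-1, 1]].
Characteristic polynomial det(A - λI) = λ^2 - 8λ + 16 = 0.
Single eigenvalue λ = 4 with algebraic multiplicity 2.
Eigenvector v = (3,-1); generalized eigenvector w with (A-λI)w=v is (1,0).
General solution: e^(4t)[C_1·v + C_2·(t·v + w)].
Applying x(0)=-1, z(0)=-2 gives C_1=2, C_2=-7.

x(t) = -21te^(4t) - e^(4t), z(t) = 7te^(4t) - 2e^(4t)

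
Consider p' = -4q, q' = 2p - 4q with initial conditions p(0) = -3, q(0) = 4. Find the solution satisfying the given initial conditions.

p(t) = -11e^(-2t)sin(2t) - 3e^(-2t)cos(2t), q(t) = -7e^(-2t)sin(2t) + 4e^(-2t)cos(2t)

Coefficient matrix A = [[0, -4], [2, -4]].
Characteristic polynomial det(A - λI) = λ^2 + 4λ + 8 = 0.
Eigenvalues λ = -2 ± 2i (complex conjugate pair).
For λ=-2+2i: an eigenvector is (1,1) - i(-1,0) = (1 + i, 1).
A real fundamental pair from Re and Im of e^((-2+2i)t)v: X_1 = e^(-2t)(cos(2t)·(1,1) + sin(2t)·(-1,0)), X_2 = e^(-2t)(sin(2t)·(1,1) - cos(2t)·(-1,0)).
General solution: K_1X_1 + K_2X_2.
Applying p(0)=-3, q(0)=4 gives K_1=4, K_2=-7.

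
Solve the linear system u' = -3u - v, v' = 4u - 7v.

u(t) = -C_1e^(-5t) - C_2te^(-5t) - 2C_2e^(-5t), v(t) = -2C_1e^(-5t) - 2C_2te^(-5t) - 3C_2e^(-5t)

Coefficient matrix A = [[-3, -1], [4, -7]].
Characteristic polynomial det(A - λI) = λ^2 + 10λ + 25 = 0.
Single eigenvalue λ = -5 with algebraic multiplicity 2.
Eigenvector v = (-1,-2); generalized eigenvector w with (A-λI)w=v is (-2,-3).
General solution: e^(-5t)[C_1·v + C_2·(t·v + w)].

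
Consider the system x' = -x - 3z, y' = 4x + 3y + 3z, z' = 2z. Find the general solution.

Coefficient matrix A = [[-1, 0, -3], [4, 3, 3], [0, 0, 2]].
det(A - λI) = 0 gives eigenvalues λ = -1, 3, 2.
For λ=-1: eigenvector (1,-1,0).
For λ=3: eigenvector (0,1,0).
For λ=2: eigenvector (1,-1,-1).
General solution: C_1e^(-t)(1,-1,0) + C_2e^(3t)(0,1,0) + C_3e^(2t)(1,-1,-1).

x(t) = C_1e^(-t) + C_3e^(2t), y(t) = -C_1e^(-t) + C_2e^(3t) - C_3e^(2t), z(t) = -C_3e^(2t)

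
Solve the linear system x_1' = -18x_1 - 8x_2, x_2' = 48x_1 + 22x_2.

Coefficient matrix A = [[-18, -8], [48, 22]].
Characteristic polynomial det(A - λI) = λ^2 - 4λ - 12 = 0.
Eigenvalues λ = 6, -2.
For λ=6: (A-λI) row 1 is [-24, -8], so an eigenvector is (-1, 3).
For λ=-2: (A-λI) row 1 is [-16, -8], so an eigenvector is (-1, 2).
General solution: K_1e^(6t)(-1,3) + K_2e^(-2t)(-1,2).

x_1(t) = -K_1e^(6t) - K_2e^(-2t), x_2(t) = 3K_1e^(6t) + 2K_2e^(-2t)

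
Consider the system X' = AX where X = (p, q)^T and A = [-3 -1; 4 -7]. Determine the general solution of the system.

p(t) = c_1e^(-5t) + c_2te^(-5t) + c_2e^(-5t), q(t) = 2c_1e^(-5t) + 2c_2te^(-5t) + c_2e^(-5t)

Coefficient matrix A = [[-3, -1], [4, -7]].
Characteristic polynomial det(A - λI) = λ^2 + 10λ + 25 = 0.
Single eigenvalue λ = -5 with algebraic multiplicity 2.
Eigenvector v = (1,2); generalized eigenvector w with (A-λI)w=v is (1,1).
General solution: e^(-5t)[c_1·v + c_2·(t·v + w)].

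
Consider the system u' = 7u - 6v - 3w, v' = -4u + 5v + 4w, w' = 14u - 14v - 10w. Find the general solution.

u(t) = c_1e^(4t) + c_2e^(t), v(t) = c_2e^(t) - c_3e^(-3t), w(t) = c_1e^(4t) + 2c_3e^(-3t)

Coefficient matrix A = [[7, -6, -3], [-4, 5, 4], [14, -14, -10]].
det(A - λI) = 0 gives eigenvalues λ = 4, 1, -3.
For λ=4: eigenvector (1,0,1).
For λ=1: eigenvector (1,1,0).
For λ=-3: eigenvector (0,-1,2).
General solution: c_1e^(4t)(1,0,1) + c_2e^(t)(1,1,0) + c_3e^(-3t)(0,-1,2).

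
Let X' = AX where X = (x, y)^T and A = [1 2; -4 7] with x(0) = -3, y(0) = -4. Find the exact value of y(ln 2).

A = [[1,2],[-4,7]]; eigenvalues λ = 5, 3.
Eigenvectors: (-1,-2) for λ=5, (1,1) for λ=3.
From the initial condition, c_1 = 1, c_2 = -2.
y(ln 2) = (1)(2^5)(-2) + (-2)(2^3)(1) = -80.

-80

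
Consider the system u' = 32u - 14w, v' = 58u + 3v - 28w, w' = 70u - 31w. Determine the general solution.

Coefficient matrix A = [[32, 0, -14], [58, 3, -28], [70, 0, -31]].
det(A - λI) = 0 gives eigenvalues λ = -3, 3, 4.
For λ=-3: eigenvector (2,4,5).
For λ=3: eigenvector (0,1,0).
For λ=4: eigenvector (1,2,2).
General solution: C_1e^(-3t)(2,4,5) + C_2e^(3t)(0,1,0) + C_3e^(4t)(1,2,2).

u(t) = 2C_1e^(-3t) + C_3e^(4t), v(t) = 4C_1e^(-3t) + C_2e^(3t) + 2C_3e^(4t), w(t) = 5C_1e^(-3t) + 2C_3e^(4t)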